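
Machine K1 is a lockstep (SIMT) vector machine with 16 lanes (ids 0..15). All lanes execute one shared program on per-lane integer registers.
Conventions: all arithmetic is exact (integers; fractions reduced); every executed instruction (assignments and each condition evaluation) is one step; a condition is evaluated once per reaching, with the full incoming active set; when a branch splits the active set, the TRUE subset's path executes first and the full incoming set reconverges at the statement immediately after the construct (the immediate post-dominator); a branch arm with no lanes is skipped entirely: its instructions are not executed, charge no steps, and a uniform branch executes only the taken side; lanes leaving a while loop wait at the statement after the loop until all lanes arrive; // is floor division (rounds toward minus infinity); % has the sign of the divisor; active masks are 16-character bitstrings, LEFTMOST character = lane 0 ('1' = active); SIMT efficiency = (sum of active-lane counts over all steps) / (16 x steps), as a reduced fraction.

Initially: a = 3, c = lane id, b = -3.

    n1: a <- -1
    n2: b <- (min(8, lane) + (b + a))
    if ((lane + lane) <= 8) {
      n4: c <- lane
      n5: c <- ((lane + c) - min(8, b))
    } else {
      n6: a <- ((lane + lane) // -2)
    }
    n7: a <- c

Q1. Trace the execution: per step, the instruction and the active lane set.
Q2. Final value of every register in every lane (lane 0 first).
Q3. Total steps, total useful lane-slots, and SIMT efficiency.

step 0: a <- -1                      1111111111111111
step 1: b <- (min(8, lane) + (b + a)) 1111111111111111
step 2: eval ((lane + lane) <= 8)    1111111111111111
step 3: c <- lane                    1111100000000000
step 4: c <- ((lane + c) - min(8, b)) 1111100000000000
step 5: a <- ((lane + lane) // -2)   0000011111111111
step 6: a <- c                       1111111111111111

Answer: 7 steps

a: 4,5,6,7,8,5,6,7,8,9,10,11,12,13,14,15
c: 4,5,6,7,8,5,6,7,8,9,10,11,12,13,14,15
b: -4,-3,-2,-1,0,1,2,3,4,4,4,4,4,4,4,4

steps = 7; useful = 85; efficiency = 85/112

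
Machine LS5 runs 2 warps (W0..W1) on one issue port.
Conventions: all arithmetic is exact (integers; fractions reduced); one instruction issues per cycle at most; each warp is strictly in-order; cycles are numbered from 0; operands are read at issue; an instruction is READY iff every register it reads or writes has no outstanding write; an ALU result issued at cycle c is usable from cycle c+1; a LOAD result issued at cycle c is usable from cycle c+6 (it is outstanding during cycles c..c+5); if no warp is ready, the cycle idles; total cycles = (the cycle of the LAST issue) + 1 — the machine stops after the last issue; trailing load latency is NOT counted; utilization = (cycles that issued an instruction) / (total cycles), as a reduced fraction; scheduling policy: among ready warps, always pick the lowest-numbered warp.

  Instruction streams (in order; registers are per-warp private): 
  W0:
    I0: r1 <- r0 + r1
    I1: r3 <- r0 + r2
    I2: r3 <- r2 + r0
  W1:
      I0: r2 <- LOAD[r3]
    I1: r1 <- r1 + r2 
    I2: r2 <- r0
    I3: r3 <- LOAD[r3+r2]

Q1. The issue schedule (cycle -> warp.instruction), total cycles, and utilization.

cycle 0: W0.I0
cycle 1: W0.I1
cycle 2: W0.I2
cycle 3: W1.I0
cycle 4: idle
cycle 5: idle
cycle 6: idle
cycle 7: idle
cycle 8: idle
cycle 9: W1.I1
cycle 10: W1.I2
cycle 11: W1.I3

Answer: 12 cycles, utilization 7/12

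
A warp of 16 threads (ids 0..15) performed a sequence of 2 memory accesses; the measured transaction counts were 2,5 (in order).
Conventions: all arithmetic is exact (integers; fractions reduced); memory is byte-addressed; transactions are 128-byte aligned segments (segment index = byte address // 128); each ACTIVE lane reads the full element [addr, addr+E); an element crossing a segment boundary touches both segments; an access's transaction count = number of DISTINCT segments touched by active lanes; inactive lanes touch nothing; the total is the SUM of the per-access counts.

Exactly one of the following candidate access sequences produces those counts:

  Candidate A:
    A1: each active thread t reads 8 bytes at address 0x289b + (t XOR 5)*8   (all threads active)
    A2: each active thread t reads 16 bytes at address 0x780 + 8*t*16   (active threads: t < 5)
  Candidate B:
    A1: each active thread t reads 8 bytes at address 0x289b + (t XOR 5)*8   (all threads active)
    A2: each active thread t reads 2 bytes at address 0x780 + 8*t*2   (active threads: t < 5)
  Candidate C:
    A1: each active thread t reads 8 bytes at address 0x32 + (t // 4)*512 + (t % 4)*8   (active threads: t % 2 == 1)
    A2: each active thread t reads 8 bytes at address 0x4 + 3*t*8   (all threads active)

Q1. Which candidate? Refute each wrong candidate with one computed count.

B: A2 gives 1 transaction, not 5
C: A1 gives 4 transactions, not 2
A: all counts match (2,5)

Answer: A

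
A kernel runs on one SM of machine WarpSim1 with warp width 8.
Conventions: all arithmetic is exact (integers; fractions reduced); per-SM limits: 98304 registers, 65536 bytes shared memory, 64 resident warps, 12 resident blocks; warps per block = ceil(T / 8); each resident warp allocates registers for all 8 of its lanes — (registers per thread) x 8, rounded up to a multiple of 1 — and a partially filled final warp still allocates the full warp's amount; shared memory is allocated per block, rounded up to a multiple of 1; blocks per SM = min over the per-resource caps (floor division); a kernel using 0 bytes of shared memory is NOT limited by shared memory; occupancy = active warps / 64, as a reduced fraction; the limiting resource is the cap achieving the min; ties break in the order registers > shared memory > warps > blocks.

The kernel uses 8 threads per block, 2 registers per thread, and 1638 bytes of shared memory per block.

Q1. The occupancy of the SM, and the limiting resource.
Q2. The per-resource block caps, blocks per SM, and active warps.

Answer: occupancy 3/16, limited by blocks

registers: 6144 blocks
shared memory: 40 blocks
warps: 64 blocks
blocks: 12 blocks

Answer: 12 blocks, 12 active warps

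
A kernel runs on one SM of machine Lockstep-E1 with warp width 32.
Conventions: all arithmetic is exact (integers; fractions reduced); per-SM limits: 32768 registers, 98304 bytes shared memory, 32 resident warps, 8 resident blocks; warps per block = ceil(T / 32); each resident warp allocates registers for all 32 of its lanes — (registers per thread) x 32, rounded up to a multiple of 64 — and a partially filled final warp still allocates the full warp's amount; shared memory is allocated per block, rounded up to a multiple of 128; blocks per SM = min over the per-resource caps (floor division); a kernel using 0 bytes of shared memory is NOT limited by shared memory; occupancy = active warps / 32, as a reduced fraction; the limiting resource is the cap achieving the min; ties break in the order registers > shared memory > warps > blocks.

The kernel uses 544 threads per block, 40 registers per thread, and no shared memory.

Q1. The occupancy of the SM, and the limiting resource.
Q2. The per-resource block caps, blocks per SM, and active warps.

Answer: occupancy 17/32, limited by registers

registers: 1 block
shared memory: no limit (kernel uses none)
warps: 1 block
blocks: 8 blocks

Answer: 1 block, 17 active warps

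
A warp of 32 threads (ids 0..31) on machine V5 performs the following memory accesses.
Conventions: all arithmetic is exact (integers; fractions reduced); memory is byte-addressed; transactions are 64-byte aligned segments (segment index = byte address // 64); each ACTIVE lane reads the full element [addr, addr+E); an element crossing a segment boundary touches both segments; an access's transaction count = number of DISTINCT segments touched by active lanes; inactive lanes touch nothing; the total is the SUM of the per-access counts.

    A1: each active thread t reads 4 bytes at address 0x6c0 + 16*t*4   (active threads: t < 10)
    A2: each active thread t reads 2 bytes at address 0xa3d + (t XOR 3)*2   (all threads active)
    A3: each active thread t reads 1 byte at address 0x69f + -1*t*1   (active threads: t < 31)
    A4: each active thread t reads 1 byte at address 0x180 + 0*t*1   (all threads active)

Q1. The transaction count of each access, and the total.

A1: 10 transactions
A2: 2 transactions
A3: 1 transaction
A4: 1 transaction

Answer: 10,2,1,1; total 14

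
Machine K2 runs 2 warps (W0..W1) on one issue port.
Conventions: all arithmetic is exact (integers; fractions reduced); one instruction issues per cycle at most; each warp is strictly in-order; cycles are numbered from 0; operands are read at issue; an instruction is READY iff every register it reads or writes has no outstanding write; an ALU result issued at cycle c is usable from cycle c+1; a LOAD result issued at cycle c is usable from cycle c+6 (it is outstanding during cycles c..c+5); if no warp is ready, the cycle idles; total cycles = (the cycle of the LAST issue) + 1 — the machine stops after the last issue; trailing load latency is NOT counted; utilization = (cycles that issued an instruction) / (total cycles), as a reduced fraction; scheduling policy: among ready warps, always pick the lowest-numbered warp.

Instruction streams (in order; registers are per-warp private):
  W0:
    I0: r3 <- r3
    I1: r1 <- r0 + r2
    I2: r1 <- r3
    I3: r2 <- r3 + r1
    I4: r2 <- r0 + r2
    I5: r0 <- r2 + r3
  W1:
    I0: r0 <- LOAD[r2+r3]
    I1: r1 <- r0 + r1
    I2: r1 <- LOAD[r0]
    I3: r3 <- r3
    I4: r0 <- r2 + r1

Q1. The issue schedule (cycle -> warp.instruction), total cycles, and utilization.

cycle 0: W0.I0
cycle 1: W0.I1
cycle 2: W0.I2
cycle 3: W0.I3
cycle 4: W0.I4
cycle 5: W0.I5
cycle 6: W1.I0
cycle 7: idle
cycle 8: idle
cycle 9: idle
cycle 10: idle
cycle 11: idle
cycle 12: W1.I1
cycle 13: W1.I2
cycle 14: W1.I3
cycle 15: idle
cycle 16: idle
cycle 17: idle
cycle 18: idle
cycle 19: W1.I4

Answer: 20 cycles, utilization 11/20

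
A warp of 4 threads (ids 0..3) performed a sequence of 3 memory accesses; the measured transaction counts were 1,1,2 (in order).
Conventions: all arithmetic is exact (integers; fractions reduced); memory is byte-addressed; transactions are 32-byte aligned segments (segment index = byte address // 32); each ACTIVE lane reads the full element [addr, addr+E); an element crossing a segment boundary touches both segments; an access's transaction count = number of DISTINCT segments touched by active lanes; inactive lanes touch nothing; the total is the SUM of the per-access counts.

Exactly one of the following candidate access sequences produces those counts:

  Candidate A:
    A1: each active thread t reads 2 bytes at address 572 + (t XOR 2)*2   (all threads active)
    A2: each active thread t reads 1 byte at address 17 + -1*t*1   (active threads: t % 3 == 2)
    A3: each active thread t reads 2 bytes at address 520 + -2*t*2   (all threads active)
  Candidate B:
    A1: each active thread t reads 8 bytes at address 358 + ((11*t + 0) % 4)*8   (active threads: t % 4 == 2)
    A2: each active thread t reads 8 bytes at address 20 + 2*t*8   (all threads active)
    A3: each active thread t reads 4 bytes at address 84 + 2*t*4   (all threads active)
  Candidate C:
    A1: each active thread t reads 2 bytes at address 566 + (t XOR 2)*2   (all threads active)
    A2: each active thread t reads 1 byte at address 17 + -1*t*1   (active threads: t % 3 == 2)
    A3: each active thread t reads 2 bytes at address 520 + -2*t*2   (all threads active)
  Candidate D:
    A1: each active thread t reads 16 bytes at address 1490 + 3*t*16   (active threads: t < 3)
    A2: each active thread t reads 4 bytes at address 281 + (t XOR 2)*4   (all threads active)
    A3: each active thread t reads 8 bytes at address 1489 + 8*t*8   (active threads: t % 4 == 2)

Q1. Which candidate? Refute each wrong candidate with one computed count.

A: A1 gives 2 transactions, not 1
B: A2 gives 3 transactions, not 1
D: A1 gives 5 transactions, not 1
C: all counts match (1,1,2)

Answer: C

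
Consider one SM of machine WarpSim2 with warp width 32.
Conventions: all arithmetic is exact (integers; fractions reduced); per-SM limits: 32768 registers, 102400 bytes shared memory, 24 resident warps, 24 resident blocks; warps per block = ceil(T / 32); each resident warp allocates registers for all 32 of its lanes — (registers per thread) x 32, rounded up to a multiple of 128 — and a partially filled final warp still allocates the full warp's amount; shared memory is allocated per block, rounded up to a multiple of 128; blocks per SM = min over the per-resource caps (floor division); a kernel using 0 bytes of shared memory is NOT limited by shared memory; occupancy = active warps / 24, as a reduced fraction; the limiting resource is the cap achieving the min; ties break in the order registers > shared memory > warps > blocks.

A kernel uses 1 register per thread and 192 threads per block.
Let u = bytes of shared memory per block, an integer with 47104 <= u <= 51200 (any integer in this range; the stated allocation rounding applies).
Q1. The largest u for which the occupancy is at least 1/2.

Answer: u = 51200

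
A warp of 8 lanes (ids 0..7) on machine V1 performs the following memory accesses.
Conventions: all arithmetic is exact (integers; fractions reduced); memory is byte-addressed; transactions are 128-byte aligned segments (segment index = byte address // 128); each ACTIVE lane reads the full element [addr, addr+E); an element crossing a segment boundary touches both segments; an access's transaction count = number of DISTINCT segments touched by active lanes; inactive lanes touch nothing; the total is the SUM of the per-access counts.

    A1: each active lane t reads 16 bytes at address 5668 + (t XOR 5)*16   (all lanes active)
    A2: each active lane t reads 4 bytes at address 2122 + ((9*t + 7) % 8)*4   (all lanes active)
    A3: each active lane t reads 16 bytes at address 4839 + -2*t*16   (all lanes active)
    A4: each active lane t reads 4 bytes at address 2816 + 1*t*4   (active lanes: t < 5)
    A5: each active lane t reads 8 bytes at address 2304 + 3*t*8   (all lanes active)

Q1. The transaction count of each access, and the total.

A1: 2 transactions
A2: 1 transaction
A3: 2 transactions
A4: 1 transaction
A5: 2 transactions

Answer: 2,1,2,1,2; total 8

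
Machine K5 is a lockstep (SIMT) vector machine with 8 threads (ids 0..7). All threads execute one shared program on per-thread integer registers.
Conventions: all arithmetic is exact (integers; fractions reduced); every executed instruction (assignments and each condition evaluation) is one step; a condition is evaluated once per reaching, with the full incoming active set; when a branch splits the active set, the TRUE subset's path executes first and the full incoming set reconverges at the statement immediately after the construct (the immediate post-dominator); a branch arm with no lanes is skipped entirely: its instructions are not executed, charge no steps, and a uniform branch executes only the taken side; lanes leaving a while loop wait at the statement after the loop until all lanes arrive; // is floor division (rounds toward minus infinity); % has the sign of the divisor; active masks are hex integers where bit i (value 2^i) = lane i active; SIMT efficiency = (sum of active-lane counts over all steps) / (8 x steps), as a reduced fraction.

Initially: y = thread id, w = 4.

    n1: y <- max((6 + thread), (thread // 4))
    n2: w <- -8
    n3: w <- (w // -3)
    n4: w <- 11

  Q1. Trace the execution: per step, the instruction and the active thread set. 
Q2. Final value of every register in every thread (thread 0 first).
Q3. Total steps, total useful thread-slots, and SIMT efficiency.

step 0: y <- max((6 + thread), (thread // 4)) 0xff
step 1: w <- -8                      0xff
step 2: w <- (w // -3)               0xff
step 3: w <- 11                      0xff

Answer: 4 steps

y: 6,7,8,9,10,11,12,13
w: 11,11,11,11,11,11,11,11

steps = 4; useful = 32; efficiency = 32/32 = 1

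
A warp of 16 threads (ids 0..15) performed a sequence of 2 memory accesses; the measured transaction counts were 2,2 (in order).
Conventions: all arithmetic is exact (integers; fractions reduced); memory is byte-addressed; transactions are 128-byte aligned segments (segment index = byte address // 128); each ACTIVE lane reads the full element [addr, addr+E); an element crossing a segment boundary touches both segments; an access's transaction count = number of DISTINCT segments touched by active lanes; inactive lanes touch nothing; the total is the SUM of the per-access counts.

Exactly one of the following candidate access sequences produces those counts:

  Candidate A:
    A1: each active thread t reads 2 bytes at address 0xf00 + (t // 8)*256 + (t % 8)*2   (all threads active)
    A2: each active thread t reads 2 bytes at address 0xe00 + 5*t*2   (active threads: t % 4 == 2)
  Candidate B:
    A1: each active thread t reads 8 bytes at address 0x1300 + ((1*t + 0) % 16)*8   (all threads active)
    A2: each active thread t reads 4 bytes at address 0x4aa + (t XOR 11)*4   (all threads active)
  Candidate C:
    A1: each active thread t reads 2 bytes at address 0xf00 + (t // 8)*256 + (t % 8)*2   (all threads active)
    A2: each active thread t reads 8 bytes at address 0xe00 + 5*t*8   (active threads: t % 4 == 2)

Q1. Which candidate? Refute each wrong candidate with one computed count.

B: A1 gives 1 transaction, not 2
C: A2 gives 4 transactions, not 2
A: all counts match (2,2)

Answer: A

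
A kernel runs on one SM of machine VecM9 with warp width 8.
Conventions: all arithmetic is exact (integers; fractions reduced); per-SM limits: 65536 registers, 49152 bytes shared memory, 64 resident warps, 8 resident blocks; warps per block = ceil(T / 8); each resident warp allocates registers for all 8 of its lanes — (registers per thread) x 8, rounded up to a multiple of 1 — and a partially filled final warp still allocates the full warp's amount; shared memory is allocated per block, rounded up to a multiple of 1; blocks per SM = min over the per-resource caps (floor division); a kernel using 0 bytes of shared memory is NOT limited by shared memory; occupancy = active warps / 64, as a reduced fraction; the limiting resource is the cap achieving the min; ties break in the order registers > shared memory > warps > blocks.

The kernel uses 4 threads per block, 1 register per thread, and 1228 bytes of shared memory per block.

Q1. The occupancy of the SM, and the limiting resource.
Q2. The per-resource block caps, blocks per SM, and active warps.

Answer: occupancy 1/8, limited by blocks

registers: 8192 blocks
shared memory: 40 blocks
warps: 64 blocks
blocks: 8 blocks

Answer: 8 blocks, 8 active warps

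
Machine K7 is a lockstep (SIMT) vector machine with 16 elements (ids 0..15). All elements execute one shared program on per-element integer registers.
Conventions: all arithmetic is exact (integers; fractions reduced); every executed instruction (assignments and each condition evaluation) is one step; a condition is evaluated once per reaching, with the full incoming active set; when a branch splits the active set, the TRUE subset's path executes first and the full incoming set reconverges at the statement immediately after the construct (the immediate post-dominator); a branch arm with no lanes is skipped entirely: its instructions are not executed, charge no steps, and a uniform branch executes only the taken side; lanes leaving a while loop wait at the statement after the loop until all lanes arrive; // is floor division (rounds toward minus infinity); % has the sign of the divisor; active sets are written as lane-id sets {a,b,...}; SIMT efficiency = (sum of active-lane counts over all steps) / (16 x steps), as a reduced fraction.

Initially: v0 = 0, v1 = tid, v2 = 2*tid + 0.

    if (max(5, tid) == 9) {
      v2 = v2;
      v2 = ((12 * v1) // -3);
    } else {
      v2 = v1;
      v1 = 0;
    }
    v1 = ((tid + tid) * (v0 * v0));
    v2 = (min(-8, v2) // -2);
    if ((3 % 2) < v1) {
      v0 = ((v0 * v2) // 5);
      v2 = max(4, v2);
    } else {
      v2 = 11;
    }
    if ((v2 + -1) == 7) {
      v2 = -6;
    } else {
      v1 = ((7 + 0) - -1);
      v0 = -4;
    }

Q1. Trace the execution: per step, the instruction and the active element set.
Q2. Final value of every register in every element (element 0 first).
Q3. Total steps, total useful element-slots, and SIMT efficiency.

step 0: eval (max(5, tid) == 9)      {0,1,2,3,4,5,6,7,8,9,10,11,12,13,14,15}
step 1: v2 <- v2                     {9}
step 2: v2 <- ((12 * v1) // -3)      {9}
step 3: v2 <- v1                     {0,1,2,3,4,5,6,7,8,10,11,12,13,14,15}
step 4: v1 <- 0                      {0,1,2,3,4,5,6,7,8,10,11,12,13,14,15}
step 5: v1 <- ((tid + tid) * (v0 * v0)) {0,1,2,3,4,5,6,7,8,9,10,11,12,13,14,15}
step 6: v2 <- (min(-8, v2) // -2)    {0,1,2,3,4,5,6,7,8,9,10,11,12,13,14,15}
step 7: eval ((3 % 2) < v1)          {0,1,2,3,4,5,6,7,8,9,10,11,12,13,14,15}
step 8: v2 <- 11                     {0,1,2,3,4,5,6,7,8,9,10,11,12,13,14,15}
step 9: eval ((v2 + -1) == 7)        {0,1,2,3,4,5,6,7,8,9,10,11,12,13,14,15}
step 10: v1 <- ((7 + 0) - -1)         {0,1,2,3,4,5,6,7,8,9,10,11,12,13,14,15}
step 11: v0 <- -4                     {0,1,2,3,4,5,6,7,8,9,10,11,12,13,14,15}

Answer: 12 steps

v0: -4,-4,-4,-4,-4,-4,-4,-4,-4,-4,-4,-4,-4,-4,-4,-4
v1: 8,8,8,8,8,8,8,8,8,8,8,8,8,8,8,8
v2: 11,11,11,11,11,11,11,11,11,11,11,11,11,11,11,11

steps = 12; useful = 160; efficiency = 160/192 = 5/6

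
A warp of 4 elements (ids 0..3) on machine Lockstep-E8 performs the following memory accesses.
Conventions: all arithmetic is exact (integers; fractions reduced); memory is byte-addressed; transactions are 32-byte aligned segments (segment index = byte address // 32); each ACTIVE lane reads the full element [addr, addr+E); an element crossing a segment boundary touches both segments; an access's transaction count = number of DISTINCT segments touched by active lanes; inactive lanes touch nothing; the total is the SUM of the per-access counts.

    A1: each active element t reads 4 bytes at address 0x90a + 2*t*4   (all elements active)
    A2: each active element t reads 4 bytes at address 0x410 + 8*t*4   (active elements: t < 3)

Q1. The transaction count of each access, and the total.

A1: 2 transactions
A2: 3 transactions

Answer: 2,3; total 5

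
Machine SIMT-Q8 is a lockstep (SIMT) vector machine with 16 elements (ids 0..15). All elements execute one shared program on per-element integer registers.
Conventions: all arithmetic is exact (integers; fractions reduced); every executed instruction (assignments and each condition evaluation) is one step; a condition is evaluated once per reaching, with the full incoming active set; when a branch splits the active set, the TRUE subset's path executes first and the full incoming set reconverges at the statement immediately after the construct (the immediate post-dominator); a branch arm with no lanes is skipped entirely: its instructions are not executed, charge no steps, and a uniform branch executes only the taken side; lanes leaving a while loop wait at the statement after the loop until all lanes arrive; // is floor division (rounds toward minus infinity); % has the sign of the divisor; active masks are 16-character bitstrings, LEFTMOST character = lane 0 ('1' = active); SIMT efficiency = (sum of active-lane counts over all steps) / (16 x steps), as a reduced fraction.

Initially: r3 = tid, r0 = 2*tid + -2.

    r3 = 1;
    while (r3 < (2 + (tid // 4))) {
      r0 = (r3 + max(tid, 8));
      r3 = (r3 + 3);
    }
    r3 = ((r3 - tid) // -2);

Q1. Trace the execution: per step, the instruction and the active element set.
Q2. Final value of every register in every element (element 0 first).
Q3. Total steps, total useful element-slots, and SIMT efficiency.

step 0: r3 <- 1                      1111111111111111
step 1: eval (r3 < (2 + (tid // 4))) 1111111111111111
step 2: r0 <- (r3 + max(tid, 8))     1111111111111111
step 3: r3 <- (r3 + 3)               1111111111111111
step 4: eval (r3 < (2 + (tid // 4))) 1111111111111111
step 5: r0 <- (r3 + max(tid, 8))     0000000000001111
step 6: r3 <- (r3 + 3)               0000000000001111
step 7: eval (r3 < (2 + (tid // 4))) 0000000000001111
step 8: r3 <- ((r3 - tid) // -2)     1111111111111111

Answer: 9 steps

r3: -2,-2,-1,-1,0,0,1,1,2,2,3,3,2,3,3,4
r0: 9,9,9,9,9,9,9,9,9,10,11,12,16,17,18,19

steps = 9; useful = 108; efficiency = 108/144 = 3/4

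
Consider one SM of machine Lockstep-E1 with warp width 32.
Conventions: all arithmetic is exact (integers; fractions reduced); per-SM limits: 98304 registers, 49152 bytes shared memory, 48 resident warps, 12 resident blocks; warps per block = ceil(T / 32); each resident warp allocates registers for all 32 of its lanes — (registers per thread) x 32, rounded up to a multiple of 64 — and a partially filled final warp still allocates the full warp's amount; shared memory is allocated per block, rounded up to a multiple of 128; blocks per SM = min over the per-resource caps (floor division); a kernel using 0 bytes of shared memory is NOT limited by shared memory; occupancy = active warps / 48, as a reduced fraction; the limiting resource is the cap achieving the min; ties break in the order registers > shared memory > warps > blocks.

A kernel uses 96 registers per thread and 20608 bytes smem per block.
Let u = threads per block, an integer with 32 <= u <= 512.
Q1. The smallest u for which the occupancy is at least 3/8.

Answer: u = 257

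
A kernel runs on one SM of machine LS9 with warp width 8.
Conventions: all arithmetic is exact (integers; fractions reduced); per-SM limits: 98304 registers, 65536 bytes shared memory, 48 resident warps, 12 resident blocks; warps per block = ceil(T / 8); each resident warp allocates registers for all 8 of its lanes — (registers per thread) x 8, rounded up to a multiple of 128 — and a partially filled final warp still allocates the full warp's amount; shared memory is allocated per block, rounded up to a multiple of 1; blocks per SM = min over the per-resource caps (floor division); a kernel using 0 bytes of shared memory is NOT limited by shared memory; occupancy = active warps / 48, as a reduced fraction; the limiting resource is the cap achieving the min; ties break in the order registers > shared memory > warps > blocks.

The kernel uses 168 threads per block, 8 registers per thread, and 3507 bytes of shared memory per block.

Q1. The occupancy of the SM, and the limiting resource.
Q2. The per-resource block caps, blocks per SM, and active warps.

Answer: occupancy 7/8, limited by warps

registers: 36 blocks
shared memory: 18 blocks
warps: 2 blocks
blocks: 12 blocks

Answer: 2 blocks, 42 active warps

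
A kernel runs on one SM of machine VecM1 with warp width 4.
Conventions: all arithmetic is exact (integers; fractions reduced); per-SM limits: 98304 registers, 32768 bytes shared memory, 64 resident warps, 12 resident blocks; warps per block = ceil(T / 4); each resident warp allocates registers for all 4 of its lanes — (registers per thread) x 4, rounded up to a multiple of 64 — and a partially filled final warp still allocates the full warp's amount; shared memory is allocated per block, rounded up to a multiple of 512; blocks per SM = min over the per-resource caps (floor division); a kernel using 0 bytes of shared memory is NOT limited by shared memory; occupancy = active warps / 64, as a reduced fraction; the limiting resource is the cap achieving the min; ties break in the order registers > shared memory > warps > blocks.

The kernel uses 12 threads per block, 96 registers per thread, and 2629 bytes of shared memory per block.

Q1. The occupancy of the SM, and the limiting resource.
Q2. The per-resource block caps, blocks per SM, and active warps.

Answer: occupancy 15/32, limited by shared memory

registers: 85 blocks
shared memory: 10 blocks
warps: 21 blocks
blocks: 12 blocks

Answer: 10 blocks, 30 active warps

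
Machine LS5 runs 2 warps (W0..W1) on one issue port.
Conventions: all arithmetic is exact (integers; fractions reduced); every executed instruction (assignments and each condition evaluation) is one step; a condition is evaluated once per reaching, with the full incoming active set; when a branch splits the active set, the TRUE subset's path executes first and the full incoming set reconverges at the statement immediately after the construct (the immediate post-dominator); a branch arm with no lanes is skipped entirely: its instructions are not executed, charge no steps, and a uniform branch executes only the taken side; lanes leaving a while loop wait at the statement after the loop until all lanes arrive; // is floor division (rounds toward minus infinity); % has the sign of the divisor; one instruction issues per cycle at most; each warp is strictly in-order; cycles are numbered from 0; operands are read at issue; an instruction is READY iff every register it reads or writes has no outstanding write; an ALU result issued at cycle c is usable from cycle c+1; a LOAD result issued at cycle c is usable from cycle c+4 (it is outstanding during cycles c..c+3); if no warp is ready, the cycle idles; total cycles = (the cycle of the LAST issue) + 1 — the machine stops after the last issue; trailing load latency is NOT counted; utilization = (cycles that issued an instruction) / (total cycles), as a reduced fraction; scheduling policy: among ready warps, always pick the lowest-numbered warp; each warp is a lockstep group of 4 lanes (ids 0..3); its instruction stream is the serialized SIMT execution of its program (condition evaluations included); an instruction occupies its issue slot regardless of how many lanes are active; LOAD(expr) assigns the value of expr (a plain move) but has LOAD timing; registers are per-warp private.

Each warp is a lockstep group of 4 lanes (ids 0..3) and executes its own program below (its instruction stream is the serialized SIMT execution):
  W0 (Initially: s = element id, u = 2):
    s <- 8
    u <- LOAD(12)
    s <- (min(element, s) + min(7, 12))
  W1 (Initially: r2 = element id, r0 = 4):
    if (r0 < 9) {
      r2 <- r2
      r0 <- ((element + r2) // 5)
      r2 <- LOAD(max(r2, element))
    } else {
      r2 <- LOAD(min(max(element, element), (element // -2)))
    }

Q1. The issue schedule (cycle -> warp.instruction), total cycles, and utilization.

cycle 0: W0.I0
cycle 1: W0.I1
cycle 2: W0.I2
cycle 3: W1.I0
cycle 4: W1.I1
cycle 5: W1.I2
cycle 6: W1.I3

Answer: 7 cycles, utilization 1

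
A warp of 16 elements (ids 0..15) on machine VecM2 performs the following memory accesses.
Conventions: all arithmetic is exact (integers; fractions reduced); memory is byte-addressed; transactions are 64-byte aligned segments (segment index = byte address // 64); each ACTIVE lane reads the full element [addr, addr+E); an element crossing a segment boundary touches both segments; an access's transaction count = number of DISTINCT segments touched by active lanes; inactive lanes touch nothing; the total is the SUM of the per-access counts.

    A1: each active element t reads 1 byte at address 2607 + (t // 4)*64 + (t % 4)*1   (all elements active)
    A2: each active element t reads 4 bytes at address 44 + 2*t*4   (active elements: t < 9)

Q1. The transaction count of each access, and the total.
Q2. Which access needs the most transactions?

A1: 4 transactions
A2: 2 transactions

Answer: 4,2; total 6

Answer: A1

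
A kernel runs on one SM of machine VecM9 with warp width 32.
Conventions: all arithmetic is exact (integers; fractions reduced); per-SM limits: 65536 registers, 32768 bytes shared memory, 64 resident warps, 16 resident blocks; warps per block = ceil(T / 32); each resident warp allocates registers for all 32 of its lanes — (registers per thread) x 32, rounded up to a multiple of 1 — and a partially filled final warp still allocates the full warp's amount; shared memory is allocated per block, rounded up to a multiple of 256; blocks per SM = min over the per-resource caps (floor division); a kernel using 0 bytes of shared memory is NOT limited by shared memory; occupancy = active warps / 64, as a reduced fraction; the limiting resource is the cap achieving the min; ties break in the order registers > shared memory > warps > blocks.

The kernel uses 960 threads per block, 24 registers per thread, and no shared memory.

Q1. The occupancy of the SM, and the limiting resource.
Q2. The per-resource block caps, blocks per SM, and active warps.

Answer: occupancy 15/16, limited by registers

registers: 2 blocks
shared memory: no limit (kernel uses none)
warps: 2 blocks
blocks: 16 blocks

Answer: 2 blocks, 60 active warps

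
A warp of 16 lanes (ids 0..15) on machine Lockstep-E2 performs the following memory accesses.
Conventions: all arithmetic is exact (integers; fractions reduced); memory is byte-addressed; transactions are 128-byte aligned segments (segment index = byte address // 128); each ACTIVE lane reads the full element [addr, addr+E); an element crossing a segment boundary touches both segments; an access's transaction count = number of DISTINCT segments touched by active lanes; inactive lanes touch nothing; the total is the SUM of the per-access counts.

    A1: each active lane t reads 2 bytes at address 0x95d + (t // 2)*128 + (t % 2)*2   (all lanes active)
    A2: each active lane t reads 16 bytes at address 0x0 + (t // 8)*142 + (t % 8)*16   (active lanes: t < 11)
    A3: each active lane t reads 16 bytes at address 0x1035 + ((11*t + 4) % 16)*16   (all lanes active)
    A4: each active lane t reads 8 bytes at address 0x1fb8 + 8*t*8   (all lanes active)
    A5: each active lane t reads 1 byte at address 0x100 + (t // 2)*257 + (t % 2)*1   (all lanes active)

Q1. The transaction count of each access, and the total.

A1: 8 transactions
A2: 2 transactions
A3: 3 transactions
A4: 8 transactions
A5: 8 transactions

Answer: 8,2,3,8,8; total 29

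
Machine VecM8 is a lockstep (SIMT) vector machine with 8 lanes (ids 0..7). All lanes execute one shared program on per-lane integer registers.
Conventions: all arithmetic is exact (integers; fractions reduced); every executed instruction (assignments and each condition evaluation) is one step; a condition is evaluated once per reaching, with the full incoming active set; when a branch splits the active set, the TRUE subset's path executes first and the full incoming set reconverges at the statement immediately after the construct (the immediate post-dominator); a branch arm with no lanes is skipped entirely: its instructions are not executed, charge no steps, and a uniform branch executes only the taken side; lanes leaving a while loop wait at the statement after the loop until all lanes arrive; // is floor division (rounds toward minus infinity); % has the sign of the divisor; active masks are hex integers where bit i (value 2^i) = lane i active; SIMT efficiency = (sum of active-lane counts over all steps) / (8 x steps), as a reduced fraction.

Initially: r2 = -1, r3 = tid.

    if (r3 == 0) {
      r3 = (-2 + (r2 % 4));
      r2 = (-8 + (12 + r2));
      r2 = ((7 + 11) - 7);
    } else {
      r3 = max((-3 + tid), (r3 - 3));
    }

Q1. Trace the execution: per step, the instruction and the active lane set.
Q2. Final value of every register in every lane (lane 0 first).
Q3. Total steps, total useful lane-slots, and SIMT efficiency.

step 0: eval (r3 == 0)               0xff
step 1: r3 <- (-2 + (r2 % 4))        0x01
step 2: r2 <- (-8 + (12 + r2))       0x01
step 3: r2 <- ((7 + 11) - 7)         0x01
step 4: r3 <- max((-3 + tid), (r3 - 3)) 0xfe

Answer: 5 steps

r2: 11,-1,-1,-1,-1,-1,-1,-1
r3: 1,-2,-1,0,1,2,3,4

steps = 5; useful = 18; efficiency = 18/40 = 9/20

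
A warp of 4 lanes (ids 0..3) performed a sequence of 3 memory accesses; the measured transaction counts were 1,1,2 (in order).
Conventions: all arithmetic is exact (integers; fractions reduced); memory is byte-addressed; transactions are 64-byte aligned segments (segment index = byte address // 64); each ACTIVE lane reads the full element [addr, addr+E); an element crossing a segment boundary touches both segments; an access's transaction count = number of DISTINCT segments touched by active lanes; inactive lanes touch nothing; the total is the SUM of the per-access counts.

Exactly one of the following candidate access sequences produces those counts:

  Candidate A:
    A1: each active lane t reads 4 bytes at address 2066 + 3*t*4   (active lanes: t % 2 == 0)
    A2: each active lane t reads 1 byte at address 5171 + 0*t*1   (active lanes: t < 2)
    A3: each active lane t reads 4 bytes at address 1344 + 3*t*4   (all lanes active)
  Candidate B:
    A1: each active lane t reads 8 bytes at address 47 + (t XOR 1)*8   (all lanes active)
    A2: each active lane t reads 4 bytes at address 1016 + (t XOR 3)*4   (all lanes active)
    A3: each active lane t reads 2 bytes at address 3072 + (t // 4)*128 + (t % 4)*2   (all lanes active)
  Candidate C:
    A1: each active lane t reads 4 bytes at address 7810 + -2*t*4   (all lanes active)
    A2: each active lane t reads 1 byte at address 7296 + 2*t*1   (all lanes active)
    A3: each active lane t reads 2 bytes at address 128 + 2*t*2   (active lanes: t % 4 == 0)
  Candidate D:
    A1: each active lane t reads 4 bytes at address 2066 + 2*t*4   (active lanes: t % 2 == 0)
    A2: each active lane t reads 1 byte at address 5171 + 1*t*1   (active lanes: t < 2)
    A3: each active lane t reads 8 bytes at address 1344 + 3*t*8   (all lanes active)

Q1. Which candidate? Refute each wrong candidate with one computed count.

A: A3 gives 1 transaction, not 2
B: A1 gives 2 transactions, not 1
C: A1 gives 2 transactions, not 1
D: all counts match (1,1,2)

Answer: D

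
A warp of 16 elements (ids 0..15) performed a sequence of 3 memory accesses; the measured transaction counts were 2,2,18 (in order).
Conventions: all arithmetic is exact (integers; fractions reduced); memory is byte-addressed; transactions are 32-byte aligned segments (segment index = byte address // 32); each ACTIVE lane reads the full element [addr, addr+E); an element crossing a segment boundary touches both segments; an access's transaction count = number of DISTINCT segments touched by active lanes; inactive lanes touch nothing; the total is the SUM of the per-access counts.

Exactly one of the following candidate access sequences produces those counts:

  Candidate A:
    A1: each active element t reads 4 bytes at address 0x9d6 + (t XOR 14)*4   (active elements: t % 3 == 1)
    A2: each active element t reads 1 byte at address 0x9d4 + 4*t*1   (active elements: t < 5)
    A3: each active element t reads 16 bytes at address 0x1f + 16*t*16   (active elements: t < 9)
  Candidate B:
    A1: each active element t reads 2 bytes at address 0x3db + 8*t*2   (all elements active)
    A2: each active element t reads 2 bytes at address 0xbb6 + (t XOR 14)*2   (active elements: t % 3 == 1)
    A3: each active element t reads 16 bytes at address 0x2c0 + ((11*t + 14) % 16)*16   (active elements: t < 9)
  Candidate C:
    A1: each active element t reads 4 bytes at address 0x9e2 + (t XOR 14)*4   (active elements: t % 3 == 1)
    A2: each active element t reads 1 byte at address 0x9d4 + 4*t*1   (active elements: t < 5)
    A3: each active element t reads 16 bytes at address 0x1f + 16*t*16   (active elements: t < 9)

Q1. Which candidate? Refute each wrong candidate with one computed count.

B: A1 gives 9 transactions, not 2
C: A1 gives 3 transactions, not 2
A: all counts match (2,2,18)

Answer: A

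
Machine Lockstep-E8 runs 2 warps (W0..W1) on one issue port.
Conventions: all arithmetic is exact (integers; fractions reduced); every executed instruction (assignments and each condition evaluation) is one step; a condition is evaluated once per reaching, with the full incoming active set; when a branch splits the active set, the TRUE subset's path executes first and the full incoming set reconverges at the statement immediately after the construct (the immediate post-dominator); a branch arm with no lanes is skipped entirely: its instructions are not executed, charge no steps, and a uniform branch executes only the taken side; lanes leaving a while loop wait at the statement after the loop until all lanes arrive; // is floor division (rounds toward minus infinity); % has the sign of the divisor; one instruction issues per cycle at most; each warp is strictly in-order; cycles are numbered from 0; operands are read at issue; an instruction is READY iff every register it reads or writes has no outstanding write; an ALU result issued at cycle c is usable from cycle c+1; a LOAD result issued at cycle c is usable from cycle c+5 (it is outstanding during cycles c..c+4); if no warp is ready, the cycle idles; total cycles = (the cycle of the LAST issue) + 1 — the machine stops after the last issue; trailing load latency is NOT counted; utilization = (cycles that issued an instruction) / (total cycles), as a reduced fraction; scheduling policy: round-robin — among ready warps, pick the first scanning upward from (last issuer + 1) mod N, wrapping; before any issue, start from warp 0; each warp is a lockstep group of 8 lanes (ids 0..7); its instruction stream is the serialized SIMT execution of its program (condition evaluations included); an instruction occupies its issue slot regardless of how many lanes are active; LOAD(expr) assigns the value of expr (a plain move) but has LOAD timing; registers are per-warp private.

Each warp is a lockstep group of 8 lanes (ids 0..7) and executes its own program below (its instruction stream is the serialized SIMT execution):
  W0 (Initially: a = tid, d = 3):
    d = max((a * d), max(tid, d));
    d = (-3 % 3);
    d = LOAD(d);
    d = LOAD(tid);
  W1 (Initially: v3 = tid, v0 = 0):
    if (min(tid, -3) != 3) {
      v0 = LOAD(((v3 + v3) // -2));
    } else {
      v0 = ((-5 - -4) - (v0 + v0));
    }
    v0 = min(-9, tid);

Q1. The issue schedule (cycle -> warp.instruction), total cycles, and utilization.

cycle 0: W0.I0
cycle 1: W1.I0
cycle 2: W0.I1
cycle 3: W1.I1
cycle 4: W0.I2
cycle 5: idle
cycle 6: idle
cycle 7: idle
cycle 8: W1.I2
cycle 9: W0.I3

Answer: 10 cycles, utilization 7/10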